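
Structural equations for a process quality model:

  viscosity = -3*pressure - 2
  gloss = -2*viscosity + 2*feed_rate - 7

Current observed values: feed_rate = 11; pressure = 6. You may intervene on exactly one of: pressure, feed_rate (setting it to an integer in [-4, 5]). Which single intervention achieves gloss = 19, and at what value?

Intervening on pressure: with other inputs at their observed values, gloss = 6*pressure + 19. Solving for 19 gives pressure = 0, within [-4, 5].
Intervening on feed_rate: gloss = 2*feed_rate + 33. Reaching 19 requires feed_rate = -7, outside [-4, 5].

set pressure = 0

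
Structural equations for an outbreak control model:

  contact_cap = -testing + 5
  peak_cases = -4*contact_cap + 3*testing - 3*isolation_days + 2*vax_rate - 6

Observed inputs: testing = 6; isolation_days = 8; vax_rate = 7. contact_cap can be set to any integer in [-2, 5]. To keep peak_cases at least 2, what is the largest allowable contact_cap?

contact_cap = 0

Intervening on contact_cap fixes its value directly, overriding its dependence on testing.
Substituting into the peak_cases equation gives peak_cases = -4*contact_cap + 2.
Require -4*contact_cap + 2 ≥ 2, so contact_cap ≤ 0.
The largest integer in [-2, 5] satisfying this is 0.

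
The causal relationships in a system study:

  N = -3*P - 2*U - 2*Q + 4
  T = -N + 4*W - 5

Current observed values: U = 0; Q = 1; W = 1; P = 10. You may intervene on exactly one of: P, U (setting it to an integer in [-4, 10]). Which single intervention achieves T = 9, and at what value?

Intervening on P: with other inputs at their observed values, T = 3*P - 3. Solving for 9 gives P = 4, within [-4, 10].
Intervening on U: T = 2*U + 27. Reaching 9 requires U = -9, outside [-4, 10].

set P = 4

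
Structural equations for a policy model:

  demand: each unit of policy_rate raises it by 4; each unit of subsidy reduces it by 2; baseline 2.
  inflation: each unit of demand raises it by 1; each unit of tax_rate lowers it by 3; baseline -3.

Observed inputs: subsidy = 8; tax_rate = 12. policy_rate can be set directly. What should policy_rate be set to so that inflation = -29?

policy_rate = 6

Substituting into the demand equation gives demand = 4*policy_rate - 14.
This gives inflation = 4*policy_rate - 53.
Solve 4*policy_rate - 53 = -29: policy_rate = (-29 + 53) / 4 = 6.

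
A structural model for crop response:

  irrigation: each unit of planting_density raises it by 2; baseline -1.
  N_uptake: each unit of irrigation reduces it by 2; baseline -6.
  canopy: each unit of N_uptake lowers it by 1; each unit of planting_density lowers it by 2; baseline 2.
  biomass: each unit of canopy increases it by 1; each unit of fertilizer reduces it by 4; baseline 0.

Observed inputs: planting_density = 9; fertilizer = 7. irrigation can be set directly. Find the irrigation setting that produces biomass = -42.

Intervening on irrigation fixes its value directly, overriding its dependence on planting_density.
Substituting into the canopy equation gives canopy = 2*irrigation - 10.
Substituting into the biomass equation gives biomass = 2*irrigation - 38.
Solve 2*irrigation - 38 = -42: irrigation = (-42 + 38) / 2 = -2.

irrigation = -2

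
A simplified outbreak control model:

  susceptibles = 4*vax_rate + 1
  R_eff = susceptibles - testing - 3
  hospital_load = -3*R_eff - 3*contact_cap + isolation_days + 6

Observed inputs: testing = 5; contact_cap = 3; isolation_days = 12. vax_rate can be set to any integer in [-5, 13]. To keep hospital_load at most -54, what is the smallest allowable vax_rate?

Substituting into the R_eff equation gives R_eff = 4*vax_rate - 7.
This gives hospital_load = -12*vax_rate + 30.
Require -12*vax_rate + 30 ≤ -54, so vax_rate ≥ 7.
The smallest integer in [-5, 13] satisfying this is 7.

vax_rate = 7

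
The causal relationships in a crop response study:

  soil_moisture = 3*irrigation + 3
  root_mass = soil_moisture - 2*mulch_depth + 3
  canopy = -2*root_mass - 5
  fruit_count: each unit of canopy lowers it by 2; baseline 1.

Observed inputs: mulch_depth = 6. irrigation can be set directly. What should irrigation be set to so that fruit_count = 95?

irrigation = 9

Substituting into the root_mass equation gives root_mass = 3*irrigation - 6.
So canopy = -6*irrigation + 7.
Substituting into the fruit_count equation gives fruit_count = 12*irrigation - 13.
Solve 12*irrigation - 13 = 95: irrigation = (95 + 13) / 12 = 9.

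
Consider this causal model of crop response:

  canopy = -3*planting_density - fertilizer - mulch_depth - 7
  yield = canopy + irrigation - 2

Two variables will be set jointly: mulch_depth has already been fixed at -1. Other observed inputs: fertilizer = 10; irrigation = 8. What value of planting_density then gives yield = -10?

With mulch_depth held at -1:
Substituting into the canopy equation gives canopy = -3*planting_density - 16.
Substituting into the yield equation gives yield = -3*planting_density - 10.
Solve -3*planting_density - 10 = -10: planting_density = (-10 + 10) / -3 = 0.

planting_density = 0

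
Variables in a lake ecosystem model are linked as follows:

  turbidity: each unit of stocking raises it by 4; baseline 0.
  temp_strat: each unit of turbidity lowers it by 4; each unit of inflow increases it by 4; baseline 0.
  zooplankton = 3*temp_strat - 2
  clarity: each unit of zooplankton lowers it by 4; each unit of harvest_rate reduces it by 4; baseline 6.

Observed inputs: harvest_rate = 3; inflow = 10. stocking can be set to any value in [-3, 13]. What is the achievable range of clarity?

-1054 to 2018

Substituting into the temp_strat equation gives temp_strat = -16*stocking + 40.
Substituting into the zooplankton equation gives zooplankton = -48*stocking + 118.
clarity becomes 192*stocking - 478.
Linear in stocking, so extremes are at the endpoints: stocking = -3 gives clarity = -1054; stocking = 13 gives clarity = 2018.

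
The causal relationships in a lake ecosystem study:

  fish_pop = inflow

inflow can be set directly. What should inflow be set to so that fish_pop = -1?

Solve inflow = -1: inflow = -1 / 1 = -1.

inflow = -1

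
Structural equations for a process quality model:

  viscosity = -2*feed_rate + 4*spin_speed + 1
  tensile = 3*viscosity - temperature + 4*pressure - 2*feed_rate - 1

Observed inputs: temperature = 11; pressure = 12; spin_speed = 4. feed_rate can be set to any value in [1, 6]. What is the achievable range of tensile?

39 to 79

Substituting into the viscosity equation gives viscosity = -2*feed_rate + 17.
Substituting into the tensile equation gives tensile = -8*feed_rate + 87.
Linear in feed_rate, so extremes are at the endpoints: feed_rate = 1 gives tensile = 79; feed_rate = 6 gives tensile = 39.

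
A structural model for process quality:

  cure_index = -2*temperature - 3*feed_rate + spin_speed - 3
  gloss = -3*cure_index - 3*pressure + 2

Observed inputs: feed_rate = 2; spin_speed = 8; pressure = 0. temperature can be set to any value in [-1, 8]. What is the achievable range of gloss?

-1 to 53

Substituting into the cure_index equation gives cure_index = -2*temperature - 1.
This gives gloss = 6*temperature + 5.
Linear in temperature, so extremes are at the endpoints: temperature = -1 gives gloss = -1; temperature = 8 gives gloss = 53.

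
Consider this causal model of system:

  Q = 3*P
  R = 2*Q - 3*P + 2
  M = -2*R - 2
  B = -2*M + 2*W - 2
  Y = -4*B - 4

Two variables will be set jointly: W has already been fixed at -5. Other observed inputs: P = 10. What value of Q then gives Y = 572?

Q = -3

With W held at -5:
Intervening on Q fixes its value directly, overriding its dependence on P.
Substituting into the R equation gives R = 2*Q - 28.
Substituting into the M equation gives M = -4*Q + 54.
So B = 8*Q - 120.
Substituting into the Y equation gives Y = -32*Q + 476.
Solve -32*Q + 476 = 572: Q = (572 - 476) / -32 = -3.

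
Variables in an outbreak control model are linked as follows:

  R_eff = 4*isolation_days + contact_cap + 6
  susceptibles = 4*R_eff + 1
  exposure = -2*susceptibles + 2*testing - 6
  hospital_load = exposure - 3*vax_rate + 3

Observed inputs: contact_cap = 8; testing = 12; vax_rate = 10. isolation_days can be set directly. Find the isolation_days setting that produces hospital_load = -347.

isolation_days = 7

Substituting into the R_eff equation gives R_eff = 4*isolation_days + 14.
susceptibles becomes 16*isolation_days + 57.
Substituting into the exposure equation gives exposure = -32*isolation_days - 96.
Substituting into the hospital_load equation gives hospital_load = -32*isolation_days - 123.
Solve -32*isolation_days - 123 = -347: isolation_days = (-347 + 123) / -32 = 7.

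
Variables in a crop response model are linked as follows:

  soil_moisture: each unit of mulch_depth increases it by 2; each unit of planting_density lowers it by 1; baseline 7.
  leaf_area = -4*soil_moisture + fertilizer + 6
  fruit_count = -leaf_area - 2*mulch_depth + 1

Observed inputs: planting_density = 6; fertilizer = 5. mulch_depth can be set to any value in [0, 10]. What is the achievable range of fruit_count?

Substituting into the soil_moisture equation gives soil_moisture = 2*mulch_depth + 1.
Substituting into the leaf_area equation gives leaf_area = -8*mulch_depth + 7.
Substituting into the fruit_count equation gives fruit_count = 6*mulch_depth - 6.
Linear in mulch_depth, so extremes are at the endpoints: mulch_depth = 0 gives fruit_count = -6; mulch_depth = 10 gives fruit_count = 54.

-6 to 54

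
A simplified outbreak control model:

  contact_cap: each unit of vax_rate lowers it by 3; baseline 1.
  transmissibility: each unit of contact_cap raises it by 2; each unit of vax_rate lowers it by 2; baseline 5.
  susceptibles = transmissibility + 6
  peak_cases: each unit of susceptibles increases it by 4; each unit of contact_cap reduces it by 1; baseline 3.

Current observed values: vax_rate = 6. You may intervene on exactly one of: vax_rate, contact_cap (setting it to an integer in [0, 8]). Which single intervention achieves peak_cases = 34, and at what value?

set contact_cap = 5

Intervening on vax_rate: peak_cases = -29*vax_rate + 54. Reaching 34 requires vax_rate = 20/29, not an integer.
Intervening on contact_cap: with other inputs at their observed values, peak_cases = 7*contact_cap - 1. Solving for 34 gives contact_cap = 5, within [0, 8].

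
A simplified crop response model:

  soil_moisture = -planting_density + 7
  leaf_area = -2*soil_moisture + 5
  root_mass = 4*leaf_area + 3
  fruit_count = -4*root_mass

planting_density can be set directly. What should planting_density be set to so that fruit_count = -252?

Substituting into the leaf_area equation gives leaf_area = 2*planting_density - 9.
Substituting into the root_mass equation gives root_mass = 8*planting_density - 33.
Substituting into the fruit_count equation gives fruit_count = -32*planting_density + 132.
Solve -32*planting_density + 132 = -252: planting_density = (-252 - 132) / -32 = 12.

planting_density = 12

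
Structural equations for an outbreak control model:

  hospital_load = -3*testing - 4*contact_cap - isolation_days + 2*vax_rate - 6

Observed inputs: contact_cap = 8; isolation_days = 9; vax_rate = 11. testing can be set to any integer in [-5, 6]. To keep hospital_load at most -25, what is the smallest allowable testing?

Substituting into the hospital_load equation gives hospital_load = -3*testing - 25.
Require -3*testing - 25 ≤ -25, so testing ≥ 0.
The smallest integer in [-5, 6] satisfying this is 0.

testing = 0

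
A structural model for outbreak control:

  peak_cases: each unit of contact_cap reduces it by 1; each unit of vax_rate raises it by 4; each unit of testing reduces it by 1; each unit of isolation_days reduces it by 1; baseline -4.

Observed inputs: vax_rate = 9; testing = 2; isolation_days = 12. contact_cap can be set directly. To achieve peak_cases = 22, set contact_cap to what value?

contact_cap = -4

Substituting into the peak_cases equation gives peak_cases = -contact_cap + 18.
Solve -contact_cap + 18 = 22: contact_cap = (22 - 18) / -1 = -4.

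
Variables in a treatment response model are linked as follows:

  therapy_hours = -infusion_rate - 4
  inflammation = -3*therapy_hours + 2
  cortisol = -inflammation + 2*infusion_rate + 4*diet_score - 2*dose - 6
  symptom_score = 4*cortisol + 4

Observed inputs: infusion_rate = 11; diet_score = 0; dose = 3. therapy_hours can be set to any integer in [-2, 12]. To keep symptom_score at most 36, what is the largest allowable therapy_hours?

Intervening on therapy_hours fixes its value directly, overriding its dependence on infusion_rate.
Substituting into the cortisol equation gives cortisol = 3*therapy_hours + 8.
Substituting into the symptom_score equation gives symptom_score = 12*therapy_hours + 36.
Require 12*therapy_hours + 36 ≤ 36, so therapy_hours ≤ 0.
The largest integer in [-2, 12] satisfying this is 0.

therapy_hours = 0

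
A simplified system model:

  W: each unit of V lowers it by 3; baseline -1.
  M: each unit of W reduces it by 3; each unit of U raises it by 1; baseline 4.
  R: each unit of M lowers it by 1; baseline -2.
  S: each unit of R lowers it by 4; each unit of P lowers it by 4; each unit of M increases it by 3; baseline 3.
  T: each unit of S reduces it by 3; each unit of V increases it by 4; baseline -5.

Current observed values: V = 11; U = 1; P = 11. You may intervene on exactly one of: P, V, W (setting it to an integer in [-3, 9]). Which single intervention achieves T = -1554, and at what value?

Intervening on P: T = 12*P - 2241. Reaching -1554 requires P = 229/4, not an integer.
Intervening on V: with other inputs at their observed values, T = -185*V - 74. Solving for -1554 gives V = 8, within [-3, 9].
Intervening on W: T = 63*W + 33. Reaching -1554 requires W = -529/21, not an integer.

set V = 8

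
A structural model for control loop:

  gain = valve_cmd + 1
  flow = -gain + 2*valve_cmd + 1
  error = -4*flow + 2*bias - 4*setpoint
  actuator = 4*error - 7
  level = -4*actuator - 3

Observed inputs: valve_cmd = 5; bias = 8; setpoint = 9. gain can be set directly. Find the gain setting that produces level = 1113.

gain = -1

Intervening on gain fixes its value directly, overriding its dependence on valve_cmd.
Substituting into the flow equation gives flow = -gain + 11.
Substituting into the error equation gives error = 4*gain - 64.
So actuator = 16*gain - 263.
Substituting into the level equation gives level = -64*gain + 1049.
Solve -64*gain + 1049 = 1113: gain = (1113 - 1049) / -64 = -1.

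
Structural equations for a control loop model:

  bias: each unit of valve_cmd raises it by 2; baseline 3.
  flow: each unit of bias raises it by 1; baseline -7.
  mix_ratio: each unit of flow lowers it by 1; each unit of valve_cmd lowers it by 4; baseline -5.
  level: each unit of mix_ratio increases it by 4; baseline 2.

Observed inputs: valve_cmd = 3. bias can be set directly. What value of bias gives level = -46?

bias = 2

Intervening on bias fixes its value directly, overriding its dependence on valve_cmd.
Substituting into the mix_ratio equation gives mix_ratio = -bias - 10.
So level = -4*bias - 38.
Solve -4*bias - 38 = -46: bias = (-46 + 38) / -4 = 2.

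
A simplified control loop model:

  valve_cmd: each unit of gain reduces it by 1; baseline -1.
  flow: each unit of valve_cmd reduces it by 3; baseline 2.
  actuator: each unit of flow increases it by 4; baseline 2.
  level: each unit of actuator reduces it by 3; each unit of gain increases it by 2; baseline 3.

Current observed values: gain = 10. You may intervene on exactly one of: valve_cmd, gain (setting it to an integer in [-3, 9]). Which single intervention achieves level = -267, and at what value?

Intervening on valve_cmd: level = 36*valve_cmd - 7. Reaching -267 requires valve_cmd = -65/9, not an integer.
Intervening on gain: with other inputs at their observed values, level = -34*gain - 63. Solving for -267 gives gain = 6, within [-3, 9].

set gain = 6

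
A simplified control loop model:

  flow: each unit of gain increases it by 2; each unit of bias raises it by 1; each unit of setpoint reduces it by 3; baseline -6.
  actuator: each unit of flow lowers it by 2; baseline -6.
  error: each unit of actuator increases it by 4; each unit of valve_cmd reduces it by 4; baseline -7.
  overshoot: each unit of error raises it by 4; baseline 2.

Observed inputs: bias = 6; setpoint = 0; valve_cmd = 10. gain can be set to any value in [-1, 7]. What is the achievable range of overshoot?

Substituting into the flow equation gives flow = 2*gain.
actuator becomes -4*gain - 6.
So error = -16*gain - 71.
So overshoot = -64*gain - 282.
Linear in gain, so extremes are at the endpoints: gain = -1 gives overshoot = -218; gain = 7 gives overshoot = -730.

-730 to -218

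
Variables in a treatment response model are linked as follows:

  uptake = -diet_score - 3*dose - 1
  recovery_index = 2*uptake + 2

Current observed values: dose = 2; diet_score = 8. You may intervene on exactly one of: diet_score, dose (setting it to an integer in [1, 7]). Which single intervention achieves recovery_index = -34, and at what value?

Intervening on diet_score: recovery_index = -2*diet_score - 12. Reaching -34 requires diet_score = 11, outside [1, 7].
Intervening on dose: with other inputs at their observed values, recovery_index = -6*dose - 16. Solving for -34 gives dose = 3, within [1, 7].

set dose = 3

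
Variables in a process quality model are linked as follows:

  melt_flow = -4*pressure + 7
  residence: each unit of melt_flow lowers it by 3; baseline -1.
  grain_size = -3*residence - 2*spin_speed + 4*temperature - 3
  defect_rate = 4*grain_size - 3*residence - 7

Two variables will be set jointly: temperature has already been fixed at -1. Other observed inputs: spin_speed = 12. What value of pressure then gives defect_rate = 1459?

With temperature held at -1:
Substituting into the residence equation gives residence = 12*pressure - 22.
Substituting into the grain_size equation gives grain_size = -36*pressure + 35.
Substituting into the defect_rate equation gives defect_rate = -180*pressure + 199.
Solve -180*pressure + 199 = 1459: pressure = (1459 - 199) / -180 = -7.

pressure = -7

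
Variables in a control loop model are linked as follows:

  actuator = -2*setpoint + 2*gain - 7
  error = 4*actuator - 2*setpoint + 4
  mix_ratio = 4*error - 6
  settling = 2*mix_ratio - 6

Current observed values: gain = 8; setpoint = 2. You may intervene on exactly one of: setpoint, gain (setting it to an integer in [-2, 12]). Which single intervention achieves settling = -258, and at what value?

Intervening on setpoint: with other inputs at their observed values, settling = -80*setpoint + 302. Solving for -258 gives setpoint = 7, within [-2, 12].
Intervening on gain: settling = 64*gain - 370. Reaching -258 requires gain = 7/4, not an integer.

set setpoint = 7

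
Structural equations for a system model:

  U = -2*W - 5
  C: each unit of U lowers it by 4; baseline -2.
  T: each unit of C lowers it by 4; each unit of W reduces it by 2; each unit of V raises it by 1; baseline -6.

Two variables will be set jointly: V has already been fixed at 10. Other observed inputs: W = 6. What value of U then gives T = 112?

With V held at 10:
Intervening on U fixes its value directly, overriding its dependence on W.
Substituting into the T equation gives T = 16*U.
Solve 16*U = 112: U = 112 / 16 = 7.

U = 7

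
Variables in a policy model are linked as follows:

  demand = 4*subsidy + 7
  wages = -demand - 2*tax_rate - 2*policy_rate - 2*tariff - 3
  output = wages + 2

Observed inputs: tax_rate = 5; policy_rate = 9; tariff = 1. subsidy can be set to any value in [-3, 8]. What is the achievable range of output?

-70 to -26

Substituting into the wages equation gives wages = -4*subsidy - 40.
Substituting into the output equation gives output = -4*subsidy - 38.
Linear in subsidy, so extremes are at the endpoints: subsidy = -3 gives output = -26; subsidy = 8 gives output = -70.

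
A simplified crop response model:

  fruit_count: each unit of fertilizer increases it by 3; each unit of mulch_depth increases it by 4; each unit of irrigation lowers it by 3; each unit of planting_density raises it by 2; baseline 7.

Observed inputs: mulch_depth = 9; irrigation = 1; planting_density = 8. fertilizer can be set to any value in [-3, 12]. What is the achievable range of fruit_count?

Substituting into the fruit_count equation gives fruit_count = 3*fertilizer + 56.
Linear in fertilizer, so extremes are at the endpoints: fertilizer = -3 gives fruit_count = 47; fertilizer = 12 gives fruit_count = 92.

47 to 92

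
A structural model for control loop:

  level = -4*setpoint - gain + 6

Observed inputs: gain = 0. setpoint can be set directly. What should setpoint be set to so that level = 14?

Substituting into the level equation gives level = -4*setpoint + 6.
Solve -4*setpoint + 6 = 14: setpoint = (14 - 6) / -4 = -2.

setpoint = -2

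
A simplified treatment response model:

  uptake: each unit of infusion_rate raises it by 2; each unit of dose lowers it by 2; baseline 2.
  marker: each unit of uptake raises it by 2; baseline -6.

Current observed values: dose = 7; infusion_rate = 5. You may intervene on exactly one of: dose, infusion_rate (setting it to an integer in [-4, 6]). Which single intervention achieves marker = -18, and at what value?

set infusion_rate = 3

Intervening on dose: marker = -4*dose + 18. Reaching -18 requires dose = 9, outside [-4, 6].
Intervening on infusion_rate: with other inputs at their observed values, marker = 4*infusion_rate - 30. Solving for -18 gives infusion_rate = 3, within [-4, 6].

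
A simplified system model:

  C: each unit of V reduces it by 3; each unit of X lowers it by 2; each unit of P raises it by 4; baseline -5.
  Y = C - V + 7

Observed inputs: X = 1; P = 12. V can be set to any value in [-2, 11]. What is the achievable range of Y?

4 to 56

Substituting into the C equation gives C = -3*V + 41.
So Y = -4*V + 48.
Linear in V, so extremes are at the endpoints: V = -2 gives Y = 56; V = 11 gives Y = 4.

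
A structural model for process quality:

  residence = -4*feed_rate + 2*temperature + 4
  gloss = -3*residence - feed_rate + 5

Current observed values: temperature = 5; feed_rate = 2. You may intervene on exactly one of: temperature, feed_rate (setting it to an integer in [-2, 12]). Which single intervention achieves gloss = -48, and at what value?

set feed_rate = -1

Intervening on temperature: gloss = -6*temperature + 15. Reaching -48 requires temperature = 21/2, not an integer.
Intervening on feed_rate: with other inputs at their observed values, gloss = 11*feed_rate - 37. Solving for -48 gives feed_rate = -1, within [-2, 12].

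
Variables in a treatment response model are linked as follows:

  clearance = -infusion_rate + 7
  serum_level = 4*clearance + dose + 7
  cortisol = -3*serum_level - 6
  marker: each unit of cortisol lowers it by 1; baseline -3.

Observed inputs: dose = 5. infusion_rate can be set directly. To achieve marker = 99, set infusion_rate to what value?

infusion_rate = 2

Substituting into the serum_level equation gives serum_level = -4*infusion_rate + 40.
Substituting into the cortisol equation gives cortisol = 12*infusion_rate - 126.
Substituting into the marker equation gives marker = -12*infusion_rate + 123.
Solve -12*infusion_rate + 123 = 99: infusion_rate = (99 - 123) / -12 = 2.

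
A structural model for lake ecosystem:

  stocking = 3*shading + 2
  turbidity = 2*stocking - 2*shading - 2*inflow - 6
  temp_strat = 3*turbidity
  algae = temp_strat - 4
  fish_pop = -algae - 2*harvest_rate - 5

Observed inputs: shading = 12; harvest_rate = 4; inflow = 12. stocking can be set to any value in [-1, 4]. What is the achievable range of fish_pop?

129 to 159

Intervening on stocking fixes its value directly, overriding its dependence on shading.
Substituting into the turbidity equation gives turbidity = 2*stocking - 54.
temp_strat becomes 6*stocking - 162.
algae becomes 6*stocking - 166.
Substituting into the fish_pop equation gives fish_pop = -6*stocking + 153.
Linear in stocking, so extremes are at the endpoints: stocking = -1 gives fish_pop = 159; stocking = 4 gives fish_pop = 129.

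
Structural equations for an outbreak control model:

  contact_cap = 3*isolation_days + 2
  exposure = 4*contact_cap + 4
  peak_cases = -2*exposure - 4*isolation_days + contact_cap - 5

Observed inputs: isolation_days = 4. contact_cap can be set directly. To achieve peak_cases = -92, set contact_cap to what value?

Intervening on contact_cap fixes its value directly, overriding its dependence on isolation_days.
Substituting into the peak_cases equation gives peak_cases = -7*contact_cap - 29.
Solve -7*contact_cap - 29 = -92: contact_cap = (-92 + 29) / -7 = 9.

contact_cap = 9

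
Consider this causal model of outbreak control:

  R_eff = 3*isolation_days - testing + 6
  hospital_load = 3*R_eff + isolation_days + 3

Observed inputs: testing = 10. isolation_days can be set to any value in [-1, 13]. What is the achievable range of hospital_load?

Substituting into the R_eff equation gives R_eff = 3*isolation_days - 4.
Substituting into the hospital_load equation gives hospital_load = 10*isolation_days - 9.
Linear in isolation_days, so extremes are at the endpoints: isolation_days = -1 gives hospital_load = -19; isolation_days = 13 gives hospital_load = 121.

-19 to 121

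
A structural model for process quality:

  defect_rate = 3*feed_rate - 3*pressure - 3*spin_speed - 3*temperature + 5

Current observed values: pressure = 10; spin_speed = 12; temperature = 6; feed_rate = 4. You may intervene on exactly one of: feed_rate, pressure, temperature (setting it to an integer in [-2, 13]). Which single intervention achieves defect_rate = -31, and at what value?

Intervening on feed_rate: defect_rate = 3*feed_rate - 79. Reaching -31 requires feed_rate = 16, outside [-2, 13].
Intervening on pressure: with other inputs at their observed values, defect_rate = -3*pressure - 37. Solving for -31 gives pressure = -2, within [-2, 13].
Intervening on temperature: defect_rate = -3*temperature - 49. Reaching -31 requires temperature = -6, outside [-2, 13].

set pressure = -2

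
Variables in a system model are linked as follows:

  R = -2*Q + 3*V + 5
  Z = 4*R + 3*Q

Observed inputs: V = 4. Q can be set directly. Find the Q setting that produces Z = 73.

Q = -1

Substituting into the R equation gives R = -2*Q + 17.
This gives Z = -5*Q + 68.
Solve -5*Q + 68 = 73: Q = (73 - 68) / -5 = -1.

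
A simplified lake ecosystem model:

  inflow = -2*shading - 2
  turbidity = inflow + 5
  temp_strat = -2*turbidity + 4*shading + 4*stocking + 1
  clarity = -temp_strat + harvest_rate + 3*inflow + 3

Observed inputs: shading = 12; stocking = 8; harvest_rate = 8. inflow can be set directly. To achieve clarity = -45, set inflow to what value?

Intervening on inflow fixes its value directly, overriding its dependence on shading.
Substituting into the temp_strat equation gives temp_strat = -2*inflow + 71.
clarity becomes 5*inflow - 60.
Solve 5*inflow - 60 = -45: inflow = (-45 + 60) / 5 = 3.

inflow = 3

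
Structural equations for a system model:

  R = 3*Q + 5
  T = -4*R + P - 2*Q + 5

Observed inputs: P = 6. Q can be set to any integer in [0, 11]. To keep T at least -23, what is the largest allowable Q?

Substituting into the T equation gives T = -14*Q - 9.
Require -14*Q - 9 ≥ -23, so Q ≤ 1.
The largest integer in [0, 11] satisfying this is 1.

Q = 1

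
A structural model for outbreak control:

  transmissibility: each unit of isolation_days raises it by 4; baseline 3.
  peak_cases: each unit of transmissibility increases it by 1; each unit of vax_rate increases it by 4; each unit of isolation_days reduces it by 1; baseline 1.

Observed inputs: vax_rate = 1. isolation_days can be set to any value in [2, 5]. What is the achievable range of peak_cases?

Substituting into the peak_cases equation gives peak_cases = 3*isolation_days + 8.
Linear in isolation_days, so extremes are at the endpoints: isolation_days = 2 gives peak_cases = 14; isolation_days = 5 gives peak_cases = 23.

14 to 23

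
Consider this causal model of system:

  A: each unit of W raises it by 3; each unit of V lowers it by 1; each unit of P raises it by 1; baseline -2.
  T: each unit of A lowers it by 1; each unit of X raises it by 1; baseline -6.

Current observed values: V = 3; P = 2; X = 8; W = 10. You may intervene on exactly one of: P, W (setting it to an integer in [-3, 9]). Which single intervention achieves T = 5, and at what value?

Intervening on P: T = -P - 23. Reaching 5 requires P = -28, outside [-3, 9].
Intervening on W: with other inputs at their observed values, T = -3*W + 5. Solving for 5 gives W = 0, within [-3, 9].

set W = 0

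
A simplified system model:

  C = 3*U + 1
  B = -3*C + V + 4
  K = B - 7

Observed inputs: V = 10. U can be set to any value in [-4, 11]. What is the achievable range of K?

Substituting into the B equation gives B = -9*U + 11.
This gives K = -9*U + 4.
Linear in U, so extremes are at the endpoints: U = -4 gives K = 40; U = 11 gives K = -95.

-95 to 40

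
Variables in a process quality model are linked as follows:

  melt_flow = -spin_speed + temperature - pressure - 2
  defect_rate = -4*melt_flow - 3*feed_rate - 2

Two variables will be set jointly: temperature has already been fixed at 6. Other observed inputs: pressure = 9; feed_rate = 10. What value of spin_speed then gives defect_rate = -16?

spin_speed = -1

With temperature held at 6:
Substituting into the melt_flow equation gives melt_flow = -spin_speed - 5.
Substituting into the defect_rate equation gives defect_rate = 4*spin_speed - 12.
Solve 4*spin_speed - 12 = -16: spin_speed = (-16 + 12) / 4 = -1.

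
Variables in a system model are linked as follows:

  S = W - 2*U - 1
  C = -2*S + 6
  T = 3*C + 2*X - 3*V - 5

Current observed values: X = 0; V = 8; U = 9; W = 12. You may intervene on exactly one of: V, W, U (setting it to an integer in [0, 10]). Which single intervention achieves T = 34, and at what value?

set V = 7

Intervening on V: with other inputs at their observed values, T = -3*V + 55. Solving for 34 gives V = 7, within [0, 10].
Intervening on W: T = -6*W + 103. Reaching 34 requires W = 23/2, not an integer.
Intervening on U: T = 12*U - 77. Reaching 34 requires U = 37/4, not an integer.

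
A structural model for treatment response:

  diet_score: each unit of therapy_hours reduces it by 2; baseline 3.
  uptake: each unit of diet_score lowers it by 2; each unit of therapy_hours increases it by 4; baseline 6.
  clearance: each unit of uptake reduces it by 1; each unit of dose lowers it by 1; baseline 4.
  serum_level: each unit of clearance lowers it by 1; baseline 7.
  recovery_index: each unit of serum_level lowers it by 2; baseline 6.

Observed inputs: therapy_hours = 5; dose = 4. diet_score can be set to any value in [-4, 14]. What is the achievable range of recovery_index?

-76 to -4

Intervening on diet_score fixes its value directly, overriding its dependence on therapy_hours.
Substituting into the uptake equation gives uptake = -2*diet_score + 26.
clearance becomes 2*diet_score - 26.
Substituting into the serum_level equation gives serum_level = -2*diet_score + 33.
Substituting into the recovery_index equation gives recovery_index = 4*diet_score - 60.
Linear in diet_score, so extremes are at the endpoints: diet_score = -4 gives recovery_index = -76; diet_score = 14 gives recovery_index = -4.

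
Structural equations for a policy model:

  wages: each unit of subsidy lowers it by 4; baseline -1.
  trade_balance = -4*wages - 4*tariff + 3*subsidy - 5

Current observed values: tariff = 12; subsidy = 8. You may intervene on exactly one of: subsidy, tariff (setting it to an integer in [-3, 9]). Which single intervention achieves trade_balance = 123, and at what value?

Intervening on subsidy: trade_balance = 19*subsidy - 49. Reaching 123 requires subsidy = 172/19, not an integer.
Intervening on tariff: with other inputs at their observed values, trade_balance = -4*tariff + 151. Solving for 123 gives tariff = 7, within [-3, 9].

set tariff = 7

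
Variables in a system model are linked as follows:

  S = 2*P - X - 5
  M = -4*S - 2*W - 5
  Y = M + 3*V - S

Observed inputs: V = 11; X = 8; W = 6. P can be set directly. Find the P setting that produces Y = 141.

Substituting into the S equation gives S = 2*P - 13.
So M = -8*P + 35.
Substituting into the Y equation gives Y = -10*P + 81.
Solve -10*P + 81 = 141: P = (141 - 81) / -10 = -6.

P = -6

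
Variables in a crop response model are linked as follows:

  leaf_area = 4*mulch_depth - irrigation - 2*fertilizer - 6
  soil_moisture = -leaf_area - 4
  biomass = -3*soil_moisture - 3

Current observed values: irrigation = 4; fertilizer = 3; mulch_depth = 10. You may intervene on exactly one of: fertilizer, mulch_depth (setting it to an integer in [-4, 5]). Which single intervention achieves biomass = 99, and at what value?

Intervening on fertilizer: with other inputs at their observed values, biomass = -6*fertilizer + 99. Solving for 99 gives fertilizer = 0, within [-4, 5].
Intervening on mulch_depth: biomass = 12*mulch_depth - 39. Reaching 99 requires mulch_depth = 23/2, not an integer.

set fertilizer = 0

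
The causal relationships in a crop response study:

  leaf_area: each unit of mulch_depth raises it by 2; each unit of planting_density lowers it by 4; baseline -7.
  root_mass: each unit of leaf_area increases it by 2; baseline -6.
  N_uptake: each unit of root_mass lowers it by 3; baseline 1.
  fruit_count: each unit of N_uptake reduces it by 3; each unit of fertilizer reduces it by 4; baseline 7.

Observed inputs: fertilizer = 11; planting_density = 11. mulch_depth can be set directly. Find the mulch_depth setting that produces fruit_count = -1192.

mulch_depth = -5

Substituting into the leaf_area equation gives leaf_area = 2*mulch_depth - 51.
Substituting into the root_mass equation gives root_mass = 4*mulch_depth - 108.
Substituting into the N_uptake equation gives N_uptake = -12*mulch_depth + 325.
Substituting into the fruit_count equation gives fruit_count = 36*mulch_depth - 1012.
Solve 36*mulch_depth - 1012 = -1192: mulch_depth = (-1192 + 1012) / 36 = -5.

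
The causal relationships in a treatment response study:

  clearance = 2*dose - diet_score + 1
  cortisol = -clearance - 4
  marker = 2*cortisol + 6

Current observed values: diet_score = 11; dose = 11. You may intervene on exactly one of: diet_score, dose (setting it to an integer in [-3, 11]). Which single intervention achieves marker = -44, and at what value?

set diet_score = 2

Intervening on diet_score: with other inputs at their observed values, marker = 2*diet_score - 48. Solving for -44 gives diet_score = 2, within [-3, 11].
Intervening on dose: marker = -4*dose + 18. Reaching -44 requires dose = 31/2, not an integer.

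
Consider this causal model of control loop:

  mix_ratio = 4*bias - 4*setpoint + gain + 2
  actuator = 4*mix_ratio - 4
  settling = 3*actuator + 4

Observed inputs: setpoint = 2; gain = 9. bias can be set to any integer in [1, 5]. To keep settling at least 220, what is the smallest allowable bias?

bias = 4

Substituting into the mix_ratio equation gives mix_ratio = 4*bias + 3.
Substituting into the actuator equation gives actuator = 16*bias + 8.
So settling = 48*bias + 28.
Require 48*bias + 28 ≥ 220, so bias ≥ 4.
The smallest integer in [1, 5] satisfying this is 4.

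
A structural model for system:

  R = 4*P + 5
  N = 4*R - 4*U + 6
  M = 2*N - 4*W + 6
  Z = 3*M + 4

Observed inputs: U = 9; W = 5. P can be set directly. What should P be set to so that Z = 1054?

P = 12

Substituting into the N equation gives N = 16*P - 10.
This gives M = 32*P - 34.
This gives Z = 96*P - 98.
Solve 96*P - 98 = 1054: P = (1054 + 98) / 96 = 12.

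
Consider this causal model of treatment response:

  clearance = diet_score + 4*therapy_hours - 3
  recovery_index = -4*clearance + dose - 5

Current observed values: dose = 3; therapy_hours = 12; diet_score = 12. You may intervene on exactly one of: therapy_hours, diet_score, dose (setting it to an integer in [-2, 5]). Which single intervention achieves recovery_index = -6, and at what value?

set therapy_hours = -2

Intervening on therapy_hours: with other inputs at their observed values, recovery_index = -16*therapy_hours - 38. Solving for -6 gives therapy_hours = -2, within [-2, 5].
Intervening on diet_score: recovery_index = -4*diet_score - 182. Reaching -6 requires diet_score = -44, outside [-2, 5].
Intervening on dose: recovery_index = dose - 233. Reaching -6 requires dose = 227, outside [-2, 5].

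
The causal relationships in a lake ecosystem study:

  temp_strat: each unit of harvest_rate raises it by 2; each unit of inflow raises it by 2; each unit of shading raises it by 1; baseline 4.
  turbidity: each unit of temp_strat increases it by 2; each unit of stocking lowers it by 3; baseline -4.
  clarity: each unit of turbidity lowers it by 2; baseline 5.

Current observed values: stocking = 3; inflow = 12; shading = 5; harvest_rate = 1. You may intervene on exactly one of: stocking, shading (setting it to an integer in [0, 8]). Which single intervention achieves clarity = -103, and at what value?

set stocking = 4

Intervening on stocking: with other inputs at their observed values, clarity = 6*stocking - 127. Solving for -103 gives stocking = 4, within [0, 8].
Intervening on shading: clarity = -4*shading - 89. Reaching -103 requires shading = 7/2, not an integer.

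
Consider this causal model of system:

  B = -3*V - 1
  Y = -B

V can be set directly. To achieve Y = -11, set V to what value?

V = -4

Substituting into the Y equation gives Y = 3*V + 1.
Solve 3*V + 1 = -11: V = (-11 - 1) / 3 = -4.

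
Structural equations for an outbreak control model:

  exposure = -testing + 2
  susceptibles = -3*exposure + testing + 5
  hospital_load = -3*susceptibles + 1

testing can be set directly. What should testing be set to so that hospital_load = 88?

testing = -7

Substituting into the susceptibles equation gives susceptibles = 4*testing - 1.
Substituting into the hospital_load equation gives hospital_load = -12*testing + 4.
Solve -12*testing + 4 = 88: testing = (88 - 4) / -12 = -7.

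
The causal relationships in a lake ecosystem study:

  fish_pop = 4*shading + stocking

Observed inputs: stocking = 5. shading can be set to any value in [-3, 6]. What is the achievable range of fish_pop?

-7 to 29

Substituting into the fish_pop equation gives fish_pop = 4*shading + 5.
Linear in shading, so extremes are at the endpoints: shading = -3 gives fish_pop = -7; shading = 6 gives fish_pop = 29.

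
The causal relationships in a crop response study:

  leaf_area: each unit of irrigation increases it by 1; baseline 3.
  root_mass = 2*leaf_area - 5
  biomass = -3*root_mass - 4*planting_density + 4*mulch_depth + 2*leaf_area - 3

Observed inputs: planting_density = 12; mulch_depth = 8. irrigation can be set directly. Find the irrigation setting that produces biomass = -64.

irrigation = 12

Substituting into the root_mass equation gives root_mass = 2*irrigation + 1.
Substituting into the biomass equation gives biomass = -4*irrigation - 16.
Solve -4*irrigation - 16 = -64: irrigation = (-64 + 16) / -4 = 12.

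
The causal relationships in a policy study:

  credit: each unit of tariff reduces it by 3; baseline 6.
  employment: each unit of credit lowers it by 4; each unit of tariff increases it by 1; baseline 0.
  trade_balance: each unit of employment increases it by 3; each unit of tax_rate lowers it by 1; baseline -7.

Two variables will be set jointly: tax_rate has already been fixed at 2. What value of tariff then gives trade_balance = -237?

tariff = -4

With tax_rate held at 2:
Substituting into the employment equation gives employment = 13*tariff - 24.
So trade_balance = 39*tariff - 81.
Solve 39*tariff - 81 = -237: tariff = (-237 + 81) / 39 = -4.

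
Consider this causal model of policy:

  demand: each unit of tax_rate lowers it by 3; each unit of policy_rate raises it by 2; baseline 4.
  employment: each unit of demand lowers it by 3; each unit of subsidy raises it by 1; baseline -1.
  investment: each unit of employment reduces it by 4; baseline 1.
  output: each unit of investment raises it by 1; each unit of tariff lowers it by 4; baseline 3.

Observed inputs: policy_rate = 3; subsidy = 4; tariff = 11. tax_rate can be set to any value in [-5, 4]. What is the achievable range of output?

Substituting into the demand equation gives demand = -3*tax_rate + 10.
Substituting into the employment equation gives employment = 9*tax_rate - 27.
Substituting into the investment equation gives investment = -36*tax_rate + 109.
So output = -36*tax_rate + 68.
Linear in tax_rate, so extremes are at the endpoints: tax_rate = -5 gives output = 248; tax_rate = 4 gives output = -76.

-76 to 248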